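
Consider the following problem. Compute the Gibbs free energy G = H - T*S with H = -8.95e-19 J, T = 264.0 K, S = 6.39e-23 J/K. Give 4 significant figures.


Step 1: T*S = 264.0 * 6.39e-23 = 1.687e-20 J
Step 2: G = H - T*S = -8.95e-19 - 1.687e-20
Step 3: G = -9.119e-19 J

-9.119e-19


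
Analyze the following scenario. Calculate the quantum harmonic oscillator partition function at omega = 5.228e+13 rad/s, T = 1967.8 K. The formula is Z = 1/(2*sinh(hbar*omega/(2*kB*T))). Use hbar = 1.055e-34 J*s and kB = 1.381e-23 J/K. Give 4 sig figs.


Step 1: Compute x = hbar*omega/(kB*T) = 1.055e-34*5.228e+13/(1.381e-23*1967.8) = 0.203
Step 2: x/2 = 0.1015
Step 3: sinh(x/2) = 0.1017
Step 4: Z = 1/(2*0.1017) = 4.919

4.919


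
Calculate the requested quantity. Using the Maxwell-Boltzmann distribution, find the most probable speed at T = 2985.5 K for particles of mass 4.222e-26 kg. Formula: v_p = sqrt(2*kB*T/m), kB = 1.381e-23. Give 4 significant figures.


Step 1: Numerator = 2*kB*T = 2*1.381e-23*2985.5 = 8.246e-20
Step 2: Ratio = 8.246e-20 / 4.222e-26 = 1.953e+06
Step 3: v_p = sqrt(1.953e+06) = 1398 m/s

1398


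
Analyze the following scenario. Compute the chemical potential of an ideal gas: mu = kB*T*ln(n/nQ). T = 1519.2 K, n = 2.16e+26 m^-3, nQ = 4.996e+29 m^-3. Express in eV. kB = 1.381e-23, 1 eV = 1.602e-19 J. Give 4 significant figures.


Step 1: n/nQ = 2.16e+26/4.996e+29 = 0.0004323
Step 2: ln(n/nQ) = -7.746
Step 3: mu = kB*T*ln(n/nQ) = 2.098e-20*-7.746 = -1.625e-19 J
Step 4: Convert to eV: -1.625e-19/1.602e-19 = -1.014 eV

-1.014


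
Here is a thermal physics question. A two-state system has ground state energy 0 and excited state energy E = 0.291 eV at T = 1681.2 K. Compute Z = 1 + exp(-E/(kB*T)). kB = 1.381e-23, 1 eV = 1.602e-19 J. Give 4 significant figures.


Step 1: Compute beta*E = E*eV/(kB*T) = 0.291*1.602e-19/(1.381e-23*1681.2) = 2.008
Step 2: exp(-beta*E) = exp(-2.008) = 0.1343
Step 3: Z = 1 + 0.1343 = 1.134

1.134


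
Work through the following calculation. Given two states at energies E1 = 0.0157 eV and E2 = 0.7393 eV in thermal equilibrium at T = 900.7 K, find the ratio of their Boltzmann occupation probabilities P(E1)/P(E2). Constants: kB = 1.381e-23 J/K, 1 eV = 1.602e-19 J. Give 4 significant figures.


Step 1: Compute energy difference dE = E1 - E2 = 0.0157 - 0.7393 = -0.7236 eV
Step 2: Convert to Joules: dE_J = -0.7236 * 1.602e-19 = -1.159e-19 J
Step 3: Compute exponent = -dE_J / (kB * T) = -(-1.159e-19) / (1.381e-23 * 900.7) = 9.319
Step 4: P(E1)/P(E2) = exp(9.319) = 1.115e+04

1.115e+04


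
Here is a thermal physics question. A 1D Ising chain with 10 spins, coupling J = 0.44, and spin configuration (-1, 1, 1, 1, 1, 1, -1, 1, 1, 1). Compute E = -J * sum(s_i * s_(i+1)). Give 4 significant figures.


Step 1: Nearest-neighbor products: -1, 1, 1, 1, 1, -1, -1, 1, 1
Step 2: Sum of products = 3
Step 3: E = -0.44 * 3 = -1.32

-1.32


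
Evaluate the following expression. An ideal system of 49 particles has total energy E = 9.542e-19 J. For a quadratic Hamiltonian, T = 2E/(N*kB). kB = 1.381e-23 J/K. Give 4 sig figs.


Step 1: Numerator = 2*E = 2*9.542e-19 = 1.908e-18 J
Step 2: Denominator = N*kB = 49*1.381e-23 = 6.767e-22
Step 3: T = 1.908e-18 / 6.767e-22 = 2820 K

2820


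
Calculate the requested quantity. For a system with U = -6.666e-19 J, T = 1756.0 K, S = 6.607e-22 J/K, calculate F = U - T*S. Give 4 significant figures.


Step 1: T*S = 1756.0 * 6.607e-22 = 1.16e-18 J
Step 2: F = U - T*S = -6.666e-19 - 1.16e-18
Step 3: F = -1.827e-18 J

-1.827e-18


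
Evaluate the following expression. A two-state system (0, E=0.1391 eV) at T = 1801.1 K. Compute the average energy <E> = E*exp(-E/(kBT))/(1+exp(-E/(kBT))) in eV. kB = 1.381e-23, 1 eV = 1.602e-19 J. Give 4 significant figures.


Step 1: beta*E = 0.1391*1.602e-19/(1.381e-23*1801.1) = 0.8959
Step 2: exp(-beta*E) = 0.4082
Step 3: <E> = 0.1391*0.4082/(1+0.4082) = 0.04032 eV

0.04032


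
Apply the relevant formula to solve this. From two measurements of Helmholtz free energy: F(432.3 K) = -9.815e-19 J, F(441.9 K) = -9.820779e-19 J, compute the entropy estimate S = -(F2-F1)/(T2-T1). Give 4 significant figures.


Step 1: dF = F2 - F1 = -9.820779e-19 - (-9.815e-19) = -5.779e-22 J
Step 2: dT = T2 - T1 = 441.9 - 432.3 = 9.6 K
Step 3: S = -dF/dT = -(-5.779e-22)/9.6 = 6.02e-23 J/K

6.02e-23


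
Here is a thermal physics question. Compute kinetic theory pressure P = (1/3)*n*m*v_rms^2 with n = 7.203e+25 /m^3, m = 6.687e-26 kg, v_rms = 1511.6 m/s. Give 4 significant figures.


Step 1: v_rms^2 = 1511.6^2 = 2.285e+06
Step 2: n*m = 7.203e+25*6.687e-26 = 4.817
Step 3: P = (1/3)*4.817*2.285e+06 = 3.669e+06 Pa

3.669e+06


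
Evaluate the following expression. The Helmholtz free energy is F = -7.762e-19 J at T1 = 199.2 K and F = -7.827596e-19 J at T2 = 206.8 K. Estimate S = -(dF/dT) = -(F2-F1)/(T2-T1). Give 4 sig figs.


Step 1: dF = F2 - F1 = -7.827596e-19 - (-7.762e-19) = -6.5596e-21 J
Step 2: dT = T2 - T1 = 206.8 - 199.2 = 7.6 K
Step 3: S = -dF/dT = -(-6.5596e-21)/7.6 = 8.631e-22 J/K

8.631e-22


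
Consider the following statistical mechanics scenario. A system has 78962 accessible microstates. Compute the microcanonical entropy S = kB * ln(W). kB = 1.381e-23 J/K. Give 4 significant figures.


Step 1: ln(W) = ln(78962) = 11.28
Step 2: S = kB * ln(W) = 1.381e-23 * 11.28
Step 3: S = 1.557e-22 J/K

1.557e-22


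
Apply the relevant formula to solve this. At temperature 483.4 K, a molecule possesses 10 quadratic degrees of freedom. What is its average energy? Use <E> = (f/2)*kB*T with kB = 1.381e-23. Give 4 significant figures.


Step 1: f/2 = 10/2 = 5
Step 2: kB*T = 1.381e-23 * 483.4 = 6.676e-21
Step 3: <E> = 5 * 6.676e-21 = 3.338e-20 J

3.338e-20


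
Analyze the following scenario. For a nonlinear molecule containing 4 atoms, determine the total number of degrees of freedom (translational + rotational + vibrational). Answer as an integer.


Step 1: Translational DOF = 3
Step 2: Rotational DOF (nonlinear) = 3
Step 3: Vibrational DOF = 3*4 - 6 = 6
Step 4: Total = 3 + 3 + 6 = 12

12


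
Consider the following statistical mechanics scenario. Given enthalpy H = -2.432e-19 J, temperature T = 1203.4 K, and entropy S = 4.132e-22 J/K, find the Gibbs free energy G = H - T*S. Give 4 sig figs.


Step 1: T*S = 1203.4 * 4.132e-22 = 4.972e-19 J
Step 2: G = H - T*S = -2.432e-19 - 4.972e-19
Step 3: G = -7.404e-19 J

-7.404e-19


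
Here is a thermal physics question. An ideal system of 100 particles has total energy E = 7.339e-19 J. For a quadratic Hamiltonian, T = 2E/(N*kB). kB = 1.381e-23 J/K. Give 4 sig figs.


Step 1: Numerator = 2*E = 2*7.339e-19 = 1.468e-18 J
Step 2: Denominator = N*kB = 100*1.381e-23 = 1.381e-21
Step 3: T = 1.468e-18 / 1.381e-21 = 1063 K

1063


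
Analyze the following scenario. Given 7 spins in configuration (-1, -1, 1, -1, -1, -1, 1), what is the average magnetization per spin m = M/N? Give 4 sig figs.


Step 1: Count up spins (+1): 2, down spins (-1): 5
Step 2: Total magnetization M = 2 - 5 = -3
Step 3: m = M/N = -3/7 = -0.4286

-0.4286


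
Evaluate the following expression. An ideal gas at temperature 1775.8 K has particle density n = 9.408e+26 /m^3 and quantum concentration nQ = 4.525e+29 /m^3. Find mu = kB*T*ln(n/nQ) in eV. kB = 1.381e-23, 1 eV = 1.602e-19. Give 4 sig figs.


Step 1: n/nQ = 9.408e+26/4.525e+29 = 0.002079
Step 2: ln(n/nQ) = -6.176
Step 3: mu = kB*T*ln(n/nQ) = 2.452e-20*-6.176 = -1.515e-19 J
Step 4: Convert to eV: -1.515e-19/1.602e-19 = -0.9454 eV

-0.9454


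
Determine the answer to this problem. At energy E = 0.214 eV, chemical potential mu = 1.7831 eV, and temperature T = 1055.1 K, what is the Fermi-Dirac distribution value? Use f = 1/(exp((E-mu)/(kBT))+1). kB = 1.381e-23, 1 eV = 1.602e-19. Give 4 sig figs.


Step 1: (E - mu) = 0.214 - 1.7831 = -1.569 eV
Step 2: Convert: (E-mu)*eV = -2.514e-19 J
Step 3: x = (E-mu)*eV/(kB*T) = -17.25
Step 4: f = 1/(exp(-17.25)+1) = 1

1


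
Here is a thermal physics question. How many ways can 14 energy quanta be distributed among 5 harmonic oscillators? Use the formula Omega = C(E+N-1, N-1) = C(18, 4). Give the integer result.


Step 1: Use binomial coefficient C(18, 4)
Step 2: Numerator = 18! / 14!
Step 3: Denominator = 4!
Step 4: Omega = 3060

3060


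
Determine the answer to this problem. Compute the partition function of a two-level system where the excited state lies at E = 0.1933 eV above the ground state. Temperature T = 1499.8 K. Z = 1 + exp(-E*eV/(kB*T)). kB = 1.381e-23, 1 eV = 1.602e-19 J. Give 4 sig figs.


Step 1: Compute beta*E = E*eV/(kB*T) = 0.1933*1.602e-19/(1.381e-23*1499.8) = 1.495
Step 2: exp(-beta*E) = exp(-1.495) = 0.2242
Step 3: Z = 1 + 0.2242 = 1.224

1.224


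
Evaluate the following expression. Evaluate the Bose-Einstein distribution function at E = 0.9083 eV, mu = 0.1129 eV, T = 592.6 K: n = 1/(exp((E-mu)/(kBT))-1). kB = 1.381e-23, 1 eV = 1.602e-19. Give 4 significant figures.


Step 1: (E - mu) = 0.7954 eV
Step 2: x = (E-mu)*eV/(kB*T) = 0.7954*1.602e-19/(1.381e-23*592.6) = 15.57
Step 3: exp(x) = 5.781e+06
Step 4: n = 1/(exp(x)-1) = 1.73e-07

1.73e-07


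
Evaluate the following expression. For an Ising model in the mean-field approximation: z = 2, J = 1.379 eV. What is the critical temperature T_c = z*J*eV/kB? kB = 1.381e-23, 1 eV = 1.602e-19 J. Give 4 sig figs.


Step 1: z*J = 2*1.379 = 2.758 eV
Step 2: Convert to Joules: 2.758*1.602e-19 = 4.418e-19 J
Step 3: T_c = 4.418e-19 / 1.381e-23 = 3.199e+04 K

3.199e+04


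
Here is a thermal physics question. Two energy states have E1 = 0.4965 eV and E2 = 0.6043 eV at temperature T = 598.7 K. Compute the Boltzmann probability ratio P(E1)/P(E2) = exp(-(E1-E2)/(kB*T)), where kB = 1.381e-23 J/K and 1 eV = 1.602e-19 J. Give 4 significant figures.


Step 1: Compute energy difference dE = E1 - E2 = 0.4965 - 0.6043 = -0.1078 eV
Step 2: Convert to Joules: dE_J = -0.1078 * 1.602e-19 = -1.727e-20 J
Step 3: Compute exponent = -dE_J / (kB * T) = -(-1.727e-20) / (1.381e-23 * 598.7) = 2.089
Step 4: P(E1)/P(E2) = exp(2.089) = 8.074

8.074


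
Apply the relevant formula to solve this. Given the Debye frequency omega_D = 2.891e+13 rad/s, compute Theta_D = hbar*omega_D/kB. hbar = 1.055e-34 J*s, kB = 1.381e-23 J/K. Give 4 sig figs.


Step 1: hbar*omega_D = 1.055e-34 * 2.891e+13 = 3.05e-21 J
Step 2: Theta_D = 3.05e-21 / 1.381e-23
Step 3: Theta_D = 220.9 K

220.9


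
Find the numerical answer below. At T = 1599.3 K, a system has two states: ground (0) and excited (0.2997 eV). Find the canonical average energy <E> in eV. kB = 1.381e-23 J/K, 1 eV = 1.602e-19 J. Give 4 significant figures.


Step 1: beta*E = 0.2997*1.602e-19/(1.381e-23*1599.3) = 2.174
Step 2: exp(-beta*E) = 0.1137
Step 3: <E> = 0.2997*0.1137/(1+0.1137) = 0.03061 eV

0.03061


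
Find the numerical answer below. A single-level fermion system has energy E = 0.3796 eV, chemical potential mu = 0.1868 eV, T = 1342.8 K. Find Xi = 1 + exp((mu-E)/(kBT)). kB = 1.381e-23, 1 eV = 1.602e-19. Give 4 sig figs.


Step 1: (mu - E) = 0.1868 - 0.3796 = -0.1928 eV
Step 2: x = (mu-E)*eV/(kB*T) = -0.1928*1.602e-19/(1.381e-23*1342.8) = -1.666
Step 3: exp(x) = 0.1891
Step 4: Xi = 1 + 0.1891 = 1.189

1.189


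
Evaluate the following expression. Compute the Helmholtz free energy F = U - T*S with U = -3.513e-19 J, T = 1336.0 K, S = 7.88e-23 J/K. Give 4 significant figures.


Step 1: T*S = 1336.0 * 7.88e-23 = 1.053e-19 J
Step 2: F = U - T*S = -3.513e-19 - 1.053e-19
Step 3: F = -4.566e-19 J

-4.566e-19


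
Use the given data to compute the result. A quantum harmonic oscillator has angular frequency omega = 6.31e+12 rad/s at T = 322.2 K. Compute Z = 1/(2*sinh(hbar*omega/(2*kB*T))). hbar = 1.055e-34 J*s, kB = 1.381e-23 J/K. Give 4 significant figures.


Step 1: Compute x = hbar*omega/(kB*T) = 1.055e-34*6.31e+12/(1.381e-23*322.2) = 0.1496
Step 2: x/2 = 0.07481
Step 3: sinh(x/2) = 0.07488
Step 4: Z = 1/(2*0.07488) = 6.678

6.678


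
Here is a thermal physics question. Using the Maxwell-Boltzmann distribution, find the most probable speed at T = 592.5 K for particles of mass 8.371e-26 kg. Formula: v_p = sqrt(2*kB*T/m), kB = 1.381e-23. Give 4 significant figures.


Step 1: Numerator = 2*kB*T = 2*1.381e-23*592.5 = 1.636e-20
Step 2: Ratio = 1.636e-20 / 8.371e-26 = 1.955e+05
Step 3: v_p = sqrt(1.955e+05) = 442.1 m/s

442.1


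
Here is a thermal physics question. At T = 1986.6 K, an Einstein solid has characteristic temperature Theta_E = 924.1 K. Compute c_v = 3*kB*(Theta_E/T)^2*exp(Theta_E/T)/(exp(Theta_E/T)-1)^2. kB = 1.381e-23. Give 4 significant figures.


Step 1: x = Theta_E/T = 924.1/1986.6 = 0.4652
Step 2: x^2 = 0.2164
Step 3: exp(x) = 1.592
Step 4: c_v = 3*1.381e-23*0.2164*1.592/(1.592-1)^2 = 4.069e-23

4.069e-23


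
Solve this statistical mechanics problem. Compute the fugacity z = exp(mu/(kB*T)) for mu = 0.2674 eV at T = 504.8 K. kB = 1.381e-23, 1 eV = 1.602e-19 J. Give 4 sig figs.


Step 1: Convert mu to Joules: 0.2674*1.602e-19 = 4.284e-20 J
Step 2: kB*T = 1.381e-23*504.8 = 6.971e-21 J
Step 3: mu/(kB*T) = 6.145
Step 4: z = exp(6.145) = 466.3

466.3


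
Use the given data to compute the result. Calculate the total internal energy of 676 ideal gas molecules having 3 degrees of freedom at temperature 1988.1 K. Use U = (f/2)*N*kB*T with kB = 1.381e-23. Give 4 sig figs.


Step 1: f/2 = 3/2 = 1.5
Step 2: N*kB*T = 676*1.381e-23*1988.1 = 1.856e-17
Step 3: U = 1.5 * 1.856e-17 = 2.784e-17 J

2.784e-17


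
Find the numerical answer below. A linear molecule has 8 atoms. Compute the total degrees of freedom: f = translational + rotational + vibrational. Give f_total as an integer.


Step 1: Translational DOF = 3
Step 2: Rotational DOF (linear) = 2
Step 3: Vibrational DOF = 3*8 - 5 = 19
Step 4: Total = 3 + 2 + 19 = 24

24


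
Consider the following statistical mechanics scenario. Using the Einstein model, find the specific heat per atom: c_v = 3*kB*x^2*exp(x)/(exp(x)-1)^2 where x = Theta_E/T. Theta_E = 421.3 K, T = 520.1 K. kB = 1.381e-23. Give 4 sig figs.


Step 1: x = Theta_E/T = 421.3/520.1 = 0.81
Step 2: x^2 = 0.6562
Step 3: exp(x) = 2.248
Step 4: c_v = 3*1.381e-23*0.6562*2.248/(2.248-1)^2 = 3.924e-23

3.924e-23


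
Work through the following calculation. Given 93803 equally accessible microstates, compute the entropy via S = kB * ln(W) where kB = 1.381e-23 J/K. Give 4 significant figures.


Step 1: ln(W) = ln(93803) = 11.45
Step 2: S = kB * ln(W) = 1.381e-23 * 11.45
Step 3: S = 1.581e-22 J/K

1.581e-22


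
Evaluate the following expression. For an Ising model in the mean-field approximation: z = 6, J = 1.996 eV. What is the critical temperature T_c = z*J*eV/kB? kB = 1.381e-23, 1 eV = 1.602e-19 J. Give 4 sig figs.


Step 1: z*J = 6*1.996 = 11.98 eV
Step 2: Convert to Joules: 11.98*1.602e-19 = 1.919e-18 J
Step 3: T_c = 1.919e-18 / 1.381e-23 = 1.389e+05 K

1.389e+05


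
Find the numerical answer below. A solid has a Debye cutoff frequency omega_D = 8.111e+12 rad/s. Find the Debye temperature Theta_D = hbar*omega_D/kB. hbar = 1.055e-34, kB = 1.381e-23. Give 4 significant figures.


Step 1: hbar*omega_D = 1.055e-34 * 8.111e+12 = 8.557e-22 J
Step 2: Theta_D = 8.557e-22 / 1.381e-23
Step 3: Theta_D = 61.96 K

61.96


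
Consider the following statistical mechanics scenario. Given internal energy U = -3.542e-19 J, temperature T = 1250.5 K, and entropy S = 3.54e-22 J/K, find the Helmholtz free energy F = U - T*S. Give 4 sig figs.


Step 1: T*S = 1250.5 * 3.54e-22 = 4.427e-19 J
Step 2: F = U - T*S = -3.542e-19 - 4.427e-19
Step 3: F = -7.969e-19 J

-7.969e-19


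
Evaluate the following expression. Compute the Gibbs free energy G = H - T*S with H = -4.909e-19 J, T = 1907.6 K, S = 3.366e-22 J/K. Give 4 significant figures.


Step 1: T*S = 1907.6 * 3.366e-22 = 6.421e-19 J
Step 2: G = H - T*S = -4.909e-19 - 6.421e-19
Step 3: G = -1.133e-18 J

-1.133e-18


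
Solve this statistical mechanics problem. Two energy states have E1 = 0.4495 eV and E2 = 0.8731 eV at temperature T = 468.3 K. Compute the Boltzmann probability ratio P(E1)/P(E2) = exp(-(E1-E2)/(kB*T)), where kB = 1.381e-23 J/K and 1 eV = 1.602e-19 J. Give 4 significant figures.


Step 1: Compute energy difference dE = E1 - E2 = 0.4495 - 0.8731 = -0.4236 eV
Step 2: Convert to Joules: dE_J = -0.4236 * 1.602e-19 = -6.786e-20 J
Step 3: Compute exponent = -dE_J / (kB * T) = -(-6.786e-20) / (1.381e-23 * 468.3) = 10.49
Step 4: P(E1)/P(E2) = exp(10.49) = 3.606e+04

3.606e+04


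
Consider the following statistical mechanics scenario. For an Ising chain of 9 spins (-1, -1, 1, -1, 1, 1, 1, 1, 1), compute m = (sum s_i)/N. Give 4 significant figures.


Step 1: Count up spins (+1): 6, down spins (-1): 3
Step 2: Total magnetization M = 6 - 3 = 3
Step 3: m = M/N = 3/9 = 0.3333

0.3333


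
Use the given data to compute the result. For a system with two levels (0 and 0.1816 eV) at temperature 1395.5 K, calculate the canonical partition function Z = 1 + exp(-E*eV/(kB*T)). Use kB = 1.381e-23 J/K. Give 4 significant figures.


Step 1: Compute beta*E = E*eV/(kB*T) = 0.1816*1.602e-19/(1.381e-23*1395.5) = 1.51
Step 2: exp(-beta*E) = exp(-1.51) = 0.221
Step 3: Z = 1 + 0.221 = 1.221

1.221


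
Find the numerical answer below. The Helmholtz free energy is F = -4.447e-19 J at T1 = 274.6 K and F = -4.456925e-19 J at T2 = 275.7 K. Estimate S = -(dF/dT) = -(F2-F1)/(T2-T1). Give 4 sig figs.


Step 1: dF = F2 - F1 = -4.456925e-19 - (-4.447e-19) = -9.925e-22 J
Step 2: dT = T2 - T1 = 275.7 - 274.6 = 1.1 K
Step 3: S = -dF/dT = -(-9.925e-22)/1.1 = 9.023e-22 J/K

9.023e-22


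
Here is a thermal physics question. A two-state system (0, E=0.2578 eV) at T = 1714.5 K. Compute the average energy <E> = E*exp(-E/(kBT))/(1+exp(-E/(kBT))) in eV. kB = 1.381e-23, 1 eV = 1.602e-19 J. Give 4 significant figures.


Step 1: beta*E = 0.2578*1.602e-19/(1.381e-23*1714.5) = 1.744
Step 2: exp(-beta*E) = 0.1748
Step 3: <E> = 0.2578*0.1748/(1+0.1748) = 0.03835 eV

0.03835


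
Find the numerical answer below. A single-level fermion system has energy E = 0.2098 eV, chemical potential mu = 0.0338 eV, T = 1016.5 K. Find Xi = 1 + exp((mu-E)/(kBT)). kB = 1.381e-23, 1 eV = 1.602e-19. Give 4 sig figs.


Step 1: (mu - E) = 0.0338 - 0.2098 = -0.176 eV
Step 2: x = (mu-E)*eV/(kB*T) = -0.176*1.602e-19/(1.381e-23*1016.5) = -2.009
Step 3: exp(x) = 0.1342
Step 4: Xi = 1 + 0.1342 = 1.134

1.134


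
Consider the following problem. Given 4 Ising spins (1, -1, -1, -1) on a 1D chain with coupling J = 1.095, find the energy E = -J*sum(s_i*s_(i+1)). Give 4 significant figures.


Step 1: Nearest-neighbor products: -1, 1, 1
Step 2: Sum of products = 1
Step 3: E = -1.095 * 1 = -1.095

-1.095


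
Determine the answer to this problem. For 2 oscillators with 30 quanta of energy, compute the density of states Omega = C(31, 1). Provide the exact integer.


Step 1: Use binomial coefficient C(31, 1)
Step 2: Numerator = 31! / 30!
Step 3: Denominator = 1!
Step 4: Omega = 31

31


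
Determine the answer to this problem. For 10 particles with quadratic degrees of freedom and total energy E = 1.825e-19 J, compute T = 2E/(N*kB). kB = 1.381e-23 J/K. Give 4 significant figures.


Step 1: Numerator = 2*E = 2*1.825e-19 = 3.65e-19 J
Step 2: Denominator = N*kB = 10*1.381e-23 = 1.381e-22
Step 3: T = 3.65e-19 / 1.381e-22 = 2643 K

2643


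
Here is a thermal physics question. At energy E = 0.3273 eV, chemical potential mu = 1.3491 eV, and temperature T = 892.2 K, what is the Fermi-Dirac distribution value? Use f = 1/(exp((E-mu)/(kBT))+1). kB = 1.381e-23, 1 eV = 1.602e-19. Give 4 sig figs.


Step 1: (E - mu) = 0.3273 - 1.3491 = -1.022 eV
Step 2: Convert: (E-mu)*eV = -1.637e-19 J
Step 3: x = (E-mu)*eV/(kB*T) = -13.29
Step 4: f = 1/(exp(-13.29)+1) = 1

1


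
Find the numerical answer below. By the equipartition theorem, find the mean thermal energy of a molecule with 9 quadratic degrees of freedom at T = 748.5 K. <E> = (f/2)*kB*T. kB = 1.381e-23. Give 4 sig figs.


Step 1: f/2 = 9/2 = 4.5
Step 2: kB*T = 1.381e-23 * 748.5 = 1.034e-20
Step 3: <E> = 4.5 * 1.034e-20 = 4.652e-20 J

4.652e-20


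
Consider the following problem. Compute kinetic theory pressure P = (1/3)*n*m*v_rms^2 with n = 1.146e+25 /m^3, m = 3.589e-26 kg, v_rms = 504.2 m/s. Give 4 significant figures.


Step 1: v_rms^2 = 504.2^2 = 2.542e+05
Step 2: n*m = 1.146e+25*3.589e-26 = 0.4113
Step 3: P = (1/3)*0.4113*2.542e+05 = 3.485e+04 Pa

3.485e+04


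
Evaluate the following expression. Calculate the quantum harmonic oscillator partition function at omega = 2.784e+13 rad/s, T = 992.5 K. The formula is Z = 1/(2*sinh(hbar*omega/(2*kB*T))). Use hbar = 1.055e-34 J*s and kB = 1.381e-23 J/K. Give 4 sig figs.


Step 1: Compute x = hbar*omega/(kB*T) = 1.055e-34*2.784e+13/(1.381e-23*992.5) = 0.2143
Step 2: x/2 = 0.1071
Step 3: sinh(x/2) = 0.1073
Step 4: Z = 1/(2*0.1073) = 4.658

4.658


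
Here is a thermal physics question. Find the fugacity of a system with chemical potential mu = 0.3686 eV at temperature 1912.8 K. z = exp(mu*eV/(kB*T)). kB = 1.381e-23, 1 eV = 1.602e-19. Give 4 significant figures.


Step 1: Convert mu to Joules: 0.3686*1.602e-19 = 5.905e-20 J
Step 2: kB*T = 1.381e-23*1912.8 = 2.642e-20 J
Step 3: mu/(kB*T) = 2.235
Step 4: z = exp(2.235) = 9.35

9.35


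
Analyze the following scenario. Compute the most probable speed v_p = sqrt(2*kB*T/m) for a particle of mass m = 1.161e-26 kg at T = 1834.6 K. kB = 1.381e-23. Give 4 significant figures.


Step 1: Numerator = 2*kB*T = 2*1.381e-23*1834.6 = 5.067e-20
Step 2: Ratio = 5.067e-20 / 1.161e-26 = 4.364e+06
Step 3: v_p = sqrt(4.364e+06) = 2089 m/s

2089


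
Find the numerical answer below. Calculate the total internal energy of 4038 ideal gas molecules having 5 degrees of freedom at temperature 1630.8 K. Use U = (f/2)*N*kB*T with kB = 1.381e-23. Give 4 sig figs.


Step 1: f/2 = 5/2 = 2.5
Step 2: N*kB*T = 4038*1.381e-23*1630.8 = 9.094e-17
Step 3: U = 2.5 * 9.094e-17 = 2.274e-16 J

2.274e-16


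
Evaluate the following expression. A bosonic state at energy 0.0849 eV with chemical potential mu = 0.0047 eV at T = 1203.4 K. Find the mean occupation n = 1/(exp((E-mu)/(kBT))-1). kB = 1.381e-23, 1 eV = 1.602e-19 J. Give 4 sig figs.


Step 1: (E - mu) = 0.0802 eV
Step 2: x = (E-mu)*eV/(kB*T) = 0.0802*1.602e-19/(1.381e-23*1203.4) = 0.7731
Step 3: exp(x) = 2.166
Step 4: n = 1/(exp(x)-1) = 0.8573

0.8573


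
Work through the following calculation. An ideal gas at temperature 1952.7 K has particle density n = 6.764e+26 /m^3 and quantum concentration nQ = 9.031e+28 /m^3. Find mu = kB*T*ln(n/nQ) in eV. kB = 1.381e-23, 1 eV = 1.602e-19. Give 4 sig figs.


Step 1: n/nQ = 6.764e+26/9.031e+28 = 0.00749
Step 2: ln(n/nQ) = -4.894
Step 3: mu = kB*T*ln(n/nQ) = 2.697e-20*-4.894 = -1.32e-19 J
Step 4: Convert to eV: -1.32e-19/1.602e-19 = -0.8239 eV

-0.8239


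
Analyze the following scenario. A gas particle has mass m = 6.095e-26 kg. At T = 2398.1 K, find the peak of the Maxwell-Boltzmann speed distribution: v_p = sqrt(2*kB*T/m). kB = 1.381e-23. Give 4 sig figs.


Step 1: Numerator = 2*kB*T = 2*1.381e-23*2398.1 = 6.624e-20
Step 2: Ratio = 6.624e-20 / 6.095e-26 = 1.087e+06
Step 3: v_p = sqrt(1.087e+06) = 1042 m/s

1042


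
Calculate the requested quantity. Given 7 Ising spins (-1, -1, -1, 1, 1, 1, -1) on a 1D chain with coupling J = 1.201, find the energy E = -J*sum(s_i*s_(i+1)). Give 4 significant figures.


Step 1: Nearest-neighbor products: 1, 1, -1, 1, 1, -1
Step 2: Sum of products = 2
Step 3: E = -1.201 * 2 = -2.402

-2.402


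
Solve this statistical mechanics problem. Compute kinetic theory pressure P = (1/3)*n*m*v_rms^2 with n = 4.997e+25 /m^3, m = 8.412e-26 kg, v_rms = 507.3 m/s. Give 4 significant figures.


Step 1: v_rms^2 = 507.3^2 = 2.574e+05
Step 2: n*m = 4.997e+25*8.412e-26 = 4.203
Step 3: P = (1/3)*4.203*2.574e+05 = 3.606e+05 Pa

3.606e+05


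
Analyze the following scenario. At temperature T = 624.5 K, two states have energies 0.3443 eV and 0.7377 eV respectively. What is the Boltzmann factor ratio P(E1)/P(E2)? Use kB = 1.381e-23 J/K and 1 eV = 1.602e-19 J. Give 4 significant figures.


Step 1: Compute energy difference dE = E1 - E2 = 0.3443 - 0.7377 = -0.3934 eV
Step 2: Convert to Joules: dE_J = -0.3934 * 1.602e-19 = -6.302e-20 J
Step 3: Compute exponent = -dE_J / (kB * T) = -(-6.302e-20) / (1.381e-23 * 624.5) = 7.308
Step 4: P(E1)/P(E2) = exp(7.308) = 1491

1491


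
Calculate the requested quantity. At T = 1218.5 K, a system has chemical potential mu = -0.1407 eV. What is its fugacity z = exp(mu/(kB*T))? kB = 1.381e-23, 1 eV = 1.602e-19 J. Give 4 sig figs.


Step 1: Convert mu to Joules: -0.1407*1.602e-19 = -2.254e-20 J
Step 2: kB*T = 1.381e-23*1218.5 = 1.683e-20 J
Step 3: mu/(kB*T) = -1.339
Step 4: z = exp(-1.339) = 0.262

0.262


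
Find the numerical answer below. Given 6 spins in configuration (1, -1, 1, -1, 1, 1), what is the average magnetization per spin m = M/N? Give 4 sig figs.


Step 1: Count up spins (+1): 4, down spins (-1): 2
Step 2: Total magnetization M = 4 - 2 = 2
Step 3: m = M/N = 2/6 = 0.3333

0.3333


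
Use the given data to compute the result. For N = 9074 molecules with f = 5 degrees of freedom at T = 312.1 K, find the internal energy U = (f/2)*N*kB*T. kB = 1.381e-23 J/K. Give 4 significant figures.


Step 1: f/2 = 5/2 = 2.5
Step 2: N*kB*T = 9074*1.381e-23*312.1 = 3.911e-17
Step 3: U = 2.5 * 3.911e-17 = 9.777e-17 J

9.777e-17


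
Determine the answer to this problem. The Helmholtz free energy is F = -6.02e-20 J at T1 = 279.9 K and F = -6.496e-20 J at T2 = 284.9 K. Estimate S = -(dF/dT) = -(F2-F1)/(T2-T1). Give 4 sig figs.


Step 1: dF = F2 - F1 = -6.496e-20 - (-6.02e-20) = -4.76e-21 J
Step 2: dT = T2 - T1 = 284.9 - 279.9 = 5 K
Step 3: S = -dF/dT = -(-4.76e-21)/5 = 9.52e-22 J/K

9.52e-22


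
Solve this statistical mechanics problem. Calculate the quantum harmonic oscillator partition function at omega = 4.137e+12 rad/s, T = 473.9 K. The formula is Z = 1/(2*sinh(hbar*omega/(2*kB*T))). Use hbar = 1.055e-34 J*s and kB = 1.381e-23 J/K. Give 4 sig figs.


Step 1: Compute x = hbar*omega/(kB*T) = 1.055e-34*4.137e+12/(1.381e-23*473.9) = 0.06669
Step 2: x/2 = 0.03334
Step 3: sinh(x/2) = 0.03335
Step 4: Z = 1/(2*0.03335) = 14.99

14.99


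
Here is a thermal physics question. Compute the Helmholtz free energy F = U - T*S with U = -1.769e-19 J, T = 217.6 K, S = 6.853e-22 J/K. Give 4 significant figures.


Step 1: T*S = 217.6 * 6.853e-22 = 1.491e-19 J
Step 2: F = U - T*S = -1.769e-19 - 1.491e-19
Step 3: F = -3.26e-19 J

-3.26e-19


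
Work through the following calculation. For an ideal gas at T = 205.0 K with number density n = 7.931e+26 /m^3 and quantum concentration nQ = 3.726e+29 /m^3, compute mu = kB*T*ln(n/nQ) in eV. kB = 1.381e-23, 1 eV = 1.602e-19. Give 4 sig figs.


Step 1: n/nQ = 7.931e+26/3.726e+29 = 0.002129
Step 2: ln(n/nQ) = -6.152
Step 3: mu = kB*T*ln(n/nQ) = 2.831e-21*-6.152 = -1.742e-20 J
Step 4: Convert to eV: -1.742e-20/1.602e-19 = -0.1087 eV

-0.1087


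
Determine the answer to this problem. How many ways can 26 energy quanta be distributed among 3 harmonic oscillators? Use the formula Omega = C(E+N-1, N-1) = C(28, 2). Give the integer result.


Step 1: Use binomial coefficient C(28, 2)
Step 2: Numerator = 28! / 26!
Step 3: Denominator = 2!
Step 4: Omega = 378

378


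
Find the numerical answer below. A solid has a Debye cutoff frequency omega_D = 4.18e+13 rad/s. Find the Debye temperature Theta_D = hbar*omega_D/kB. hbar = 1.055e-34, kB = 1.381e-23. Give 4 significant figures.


Step 1: hbar*omega_D = 1.055e-34 * 4.18e+13 = 4.41e-21 J
Step 2: Theta_D = 4.41e-21 / 1.381e-23
Step 3: Theta_D = 319.3 K

319.3


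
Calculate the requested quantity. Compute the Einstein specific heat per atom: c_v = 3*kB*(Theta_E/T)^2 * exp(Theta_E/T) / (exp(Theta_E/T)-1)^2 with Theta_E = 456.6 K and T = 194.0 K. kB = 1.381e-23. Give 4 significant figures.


Step 1: x = Theta_E/T = 456.6/194.0 = 2.354
Step 2: x^2 = 5.539
Step 3: exp(x) = 10.52
Step 4: c_v = 3*1.381e-23*5.539*10.52/(10.52-1)^2 = 2.663e-23

2.663e-23


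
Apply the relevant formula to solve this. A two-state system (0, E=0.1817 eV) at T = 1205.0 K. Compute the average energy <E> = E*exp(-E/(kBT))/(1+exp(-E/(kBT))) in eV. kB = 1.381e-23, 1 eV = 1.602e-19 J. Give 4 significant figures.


Step 1: beta*E = 0.1817*1.602e-19/(1.381e-23*1205.0) = 1.749
Step 2: exp(-beta*E) = 0.1739
Step 3: <E> = 0.1817*0.1739/(1+0.1739) = 0.02692 eV

0.02692


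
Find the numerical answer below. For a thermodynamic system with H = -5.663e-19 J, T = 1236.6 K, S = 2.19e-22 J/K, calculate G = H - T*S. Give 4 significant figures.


Step 1: T*S = 1236.6 * 2.19e-22 = 2.708e-19 J
Step 2: G = H - T*S = -5.663e-19 - 2.708e-19
Step 3: G = -8.371e-19 J

-8.371e-19


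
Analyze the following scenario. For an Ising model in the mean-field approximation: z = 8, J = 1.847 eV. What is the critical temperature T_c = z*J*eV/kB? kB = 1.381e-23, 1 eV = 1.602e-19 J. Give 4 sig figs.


Step 1: z*J = 8*1.847 = 14.78 eV
Step 2: Convert to Joules: 14.78*1.602e-19 = 2.367e-18 J
Step 3: T_c = 2.367e-18 / 1.381e-23 = 1.714e+05 K

1.714e+05


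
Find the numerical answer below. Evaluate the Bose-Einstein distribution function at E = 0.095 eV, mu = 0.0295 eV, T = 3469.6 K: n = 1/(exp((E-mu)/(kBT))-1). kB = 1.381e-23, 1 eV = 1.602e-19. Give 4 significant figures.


Step 1: (E - mu) = 0.0655 eV
Step 2: x = (E-mu)*eV/(kB*T) = 0.0655*1.602e-19/(1.381e-23*3469.6) = 0.219
Step 3: exp(x) = 1.245
Step 4: n = 1/(exp(x)-1) = 4.085

4.085


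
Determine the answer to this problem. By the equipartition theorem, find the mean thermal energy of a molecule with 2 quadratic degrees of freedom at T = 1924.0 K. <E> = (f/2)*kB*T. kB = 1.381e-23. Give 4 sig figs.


Step 1: f/2 = 2/2 = 1
Step 2: kB*T = 1.381e-23 * 1924.0 = 2.657e-20
Step 3: <E> = 1 * 2.657e-20 = 2.657e-20 J

2.657e-20


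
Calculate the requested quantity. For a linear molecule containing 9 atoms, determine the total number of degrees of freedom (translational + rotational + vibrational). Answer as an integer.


Step 1: Translational DOF = 3
Step 2: Rotational DOF (linear) = 2
Step 3: Vibrational DOF = 3*9 - 5 = 22
Step 4: Total = 3 + 2 + 22 = 27

27


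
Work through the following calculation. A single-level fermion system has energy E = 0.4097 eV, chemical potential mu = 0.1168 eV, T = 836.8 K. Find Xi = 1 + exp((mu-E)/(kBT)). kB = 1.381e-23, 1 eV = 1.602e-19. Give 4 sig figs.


Step 1: (mu - E) = 0.1168 - 0.4097 = -0.2929 eV
Step 2: x = (mu-E)*eV/(kB*T) = -0.2929*1.602e-19/(1.381e-23*836.8) = -4.06
Step 3: exp(x) = 0.01724
Step 4: Xi = 1 + 0.01724 = 1.017

1.017


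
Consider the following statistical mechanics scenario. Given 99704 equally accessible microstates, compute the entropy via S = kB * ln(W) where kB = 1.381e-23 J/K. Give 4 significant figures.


Step 1: ln(W) = ln(99704) = 11.51
Step 2: S = kB * ln(W) = 1.381e-23 * 11.51
Step 3: S = 1.59e-22 J/K

1.59e-22


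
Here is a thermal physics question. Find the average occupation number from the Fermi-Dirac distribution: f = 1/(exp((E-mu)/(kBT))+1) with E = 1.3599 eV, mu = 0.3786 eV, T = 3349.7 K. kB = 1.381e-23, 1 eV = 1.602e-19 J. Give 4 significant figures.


Step 1: (E - mu) = 1.3599 - 0.3786 = 0.9813 eV
Step 2: Convert: (E-mu)*eV = 1.572e-19 J
Step 3: x = (E-mu)*eV/(kB*T) = 3.398
Step 4: f = 1/(exp(3.398)+1) = 0.03235

0.03235


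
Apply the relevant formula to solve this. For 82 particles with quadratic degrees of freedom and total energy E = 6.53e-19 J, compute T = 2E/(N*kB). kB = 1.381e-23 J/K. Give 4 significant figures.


Step 1: Numerator = 2*E = 2*6.53e-19 = 1.306e-18 J
Step 2: Denominator = N*kB = 82*1.381e-23 = 1.132e-21
Step 3: T = 1.306e-18 / 1.132e-21 = 1153 K

1153


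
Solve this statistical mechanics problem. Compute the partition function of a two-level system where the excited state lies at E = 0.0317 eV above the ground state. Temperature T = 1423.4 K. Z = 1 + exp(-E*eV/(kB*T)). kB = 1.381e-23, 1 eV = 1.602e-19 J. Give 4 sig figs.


Step 1: Compute beta*E = E*eV/(kB*T) = 0.0317*1.602e-19/(1.381e-23*1423.4) = 0.2583
Step 2: exp(-beta*E) = exp(-0.2583) = 0.7723
Step 3: Z = 1 + 0.7723 = 1.772

1.772


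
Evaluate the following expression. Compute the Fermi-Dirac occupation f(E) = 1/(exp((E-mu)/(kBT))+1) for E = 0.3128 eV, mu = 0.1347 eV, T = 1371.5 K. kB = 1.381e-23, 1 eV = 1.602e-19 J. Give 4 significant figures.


Step 1: (E - mu) = 0.3128 - 0.1347 = 0.1781 eV
Step 2: Convert: (E-mu)*eV = 2.853e-20 J
Step 3: x = (E-mu)*eV/(kB*T) = 1.506
Step 4: f = 1/(exp(1.506)+1) = 0.1815

0.1815


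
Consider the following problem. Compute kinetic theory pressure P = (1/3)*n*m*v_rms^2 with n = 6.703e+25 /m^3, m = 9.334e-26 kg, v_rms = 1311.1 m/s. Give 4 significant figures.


Step 1: v_rms^2 = 1311.1^2 = 1.719e+06
Step 2: n*m = 6.703e+25*9.334e-26 = 6.257
Step 3: P = (1/3)*6.257*1.719e+06 = 3.585e+06 Pa

3.585e+06


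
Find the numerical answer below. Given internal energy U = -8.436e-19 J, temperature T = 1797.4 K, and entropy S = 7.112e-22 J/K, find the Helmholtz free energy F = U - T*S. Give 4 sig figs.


Step 1: T*S = 1797.4 * 7.112e-22 = 1.278e-18 J
Step 2: F = U - T*S = -8.436e-19 - 1.278e-18
Step 3: F = -2.122e-18 J

-2.122e-18


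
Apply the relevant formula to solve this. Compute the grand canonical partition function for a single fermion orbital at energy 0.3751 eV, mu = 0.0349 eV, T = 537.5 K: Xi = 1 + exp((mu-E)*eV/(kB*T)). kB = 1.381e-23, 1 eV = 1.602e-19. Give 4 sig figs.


Step 1: (mu - E) = 0.0349 - 0.3751 = -0.3402 eV
Step 2: x = (mu-E)*eV/(kB*T) = -0.3402*1.602e-19/(1.381e-23*537.5) = -7.342
Step 3: exp(x) = 0.0006476
Step 4: Xi = 1 + 0.0006476 = 1.001

1.001


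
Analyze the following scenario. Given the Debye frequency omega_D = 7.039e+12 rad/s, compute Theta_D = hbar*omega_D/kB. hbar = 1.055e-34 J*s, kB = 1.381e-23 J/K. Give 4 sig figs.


Step 1: hbar*omega_D = 1.055e-34 * 7.039e+12 = 7.426e-22 J
Step 2: Theta_D = 7.426e-22 / 1.381e-23
Step 3: Theta_D = 53.77 K

53.77


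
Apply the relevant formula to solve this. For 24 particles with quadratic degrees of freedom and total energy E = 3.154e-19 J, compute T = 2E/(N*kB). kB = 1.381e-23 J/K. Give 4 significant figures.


Step 1: Numerator = 2*E = 2*3.154e-19 = 6.308e-19 J
Step 2: Denominator = N*kB = 24*1.381e-23 = 3.314e-22
Step 3: T = 6.308e-19 / 3.314e-22 = 1903 K

1903


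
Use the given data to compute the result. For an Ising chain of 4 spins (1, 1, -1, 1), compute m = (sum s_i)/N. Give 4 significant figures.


Step 1: Count up spins (+1): 3, down spins (-1): 1
Step 2: Total magnetization M = 3 - 1 = 2
Step 3: m = M/N = 2/4 = 0.5

0.5


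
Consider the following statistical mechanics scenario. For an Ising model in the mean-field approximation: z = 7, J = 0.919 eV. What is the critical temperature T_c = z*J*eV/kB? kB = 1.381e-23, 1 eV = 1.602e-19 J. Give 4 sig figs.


Step 1: z*J = 7*0.919 = 6.433 eV
Step 2: Convert to Joules: 6.433*1.602e-19 = 1.031e-18 J
Step 3: T_c = 1.031e-18 / 1.381e-23 = 7.462e+04 K

7.462e+04


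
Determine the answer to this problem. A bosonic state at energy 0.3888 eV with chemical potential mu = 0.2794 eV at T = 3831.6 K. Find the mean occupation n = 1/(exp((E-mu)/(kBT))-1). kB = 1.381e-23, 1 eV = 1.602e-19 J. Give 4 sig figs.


Step 1: (E - mu) = 0.1094 eV
Step 2: x = (E-mu)*eV/(kB*T) = 0.1094*1.602e-19/(1.381e-23*3831.6) = 0.3312
Step 3: exp(x) = 1.393
Step 4: n = 1/(exp(x)-1) = 2.547

2.547


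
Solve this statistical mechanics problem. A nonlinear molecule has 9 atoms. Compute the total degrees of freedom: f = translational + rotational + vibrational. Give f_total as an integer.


Step 1: Translational DOF = 3
Step 2: Rotational DOF (nonlinear) = 3
Step 3: Vibrational DOF = 3*9 - 6 = 21
Step 4: Total = 3 + 3 + 21 = 27

27


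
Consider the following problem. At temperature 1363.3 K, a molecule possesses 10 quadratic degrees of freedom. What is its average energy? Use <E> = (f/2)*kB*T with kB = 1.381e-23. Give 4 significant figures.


Step 1: f/2 = 10/2 = 5
Step 2: kB*T = 1.381e-23 * 1363.3 = 1.883e-20
Step 3: <E> = 5 * 1.883e-20 = 9.414e-20 J

9.414e-20


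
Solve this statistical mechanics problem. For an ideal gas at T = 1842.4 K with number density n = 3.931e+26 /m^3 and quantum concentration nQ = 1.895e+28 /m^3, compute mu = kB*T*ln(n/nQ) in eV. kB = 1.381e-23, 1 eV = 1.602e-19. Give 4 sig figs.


Step 1: n/nQ = 3.931e+26/1.895e+28 = 0.02074
Step 2: ln(n/nQ) = -3.875
Step 3: mu = kB*T*ln(n/nQ) = 2.544e-20*-3.875 = -9.861e-20 J
Step 4: Convert to eV: -9.861e-20/1.602e-19 = -0.6155 eV

-0.6155


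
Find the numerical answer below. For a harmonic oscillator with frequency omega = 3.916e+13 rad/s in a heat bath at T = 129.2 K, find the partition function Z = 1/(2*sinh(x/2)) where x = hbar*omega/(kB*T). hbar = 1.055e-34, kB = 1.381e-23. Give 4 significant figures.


Step 1: Compute x = hbar*omega/(kB*T) = 1.055e-34*3.916e+13/(1.381e-23*129.2) = 2.315
Step 2: x/2 = 1.158
Step 3: sinh(x/2) = 1.434
Step 4: Z = 1/(2*1.434) = 0.3486

0.3486


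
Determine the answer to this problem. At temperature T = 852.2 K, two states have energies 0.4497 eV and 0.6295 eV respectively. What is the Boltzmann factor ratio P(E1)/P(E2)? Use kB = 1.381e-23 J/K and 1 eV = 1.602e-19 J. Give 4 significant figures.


Step 1: Compute energy difference dE = E1 - E2 = 0.4497 - 0.6295 = -0.1798 eV
Step 2: Convert to Joules: dE_J = -0.1798 * 1.602e-19 = -2.88e-20 J
Step 3: Compute exponent = -dE_J / (kB * T) = -(-2.88e-20) / (1.381e-23 * 852.2) = 2.447
Step 4: P(E1)/P(E2) = exp(2.447) = 11.56

11.56


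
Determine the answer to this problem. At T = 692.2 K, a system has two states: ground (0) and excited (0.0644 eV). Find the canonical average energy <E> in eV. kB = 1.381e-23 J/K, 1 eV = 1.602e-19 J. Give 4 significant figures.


Step 1: beta*E = 0.0644*1.602e-19/(1.381e-23*692.2) = 1.079
Step 2: exp(-beta*E) = 0.3398
Step 3: <E> = 0.0644*0.3398/(1+0.3398) = 0.01633 eV

0.01633


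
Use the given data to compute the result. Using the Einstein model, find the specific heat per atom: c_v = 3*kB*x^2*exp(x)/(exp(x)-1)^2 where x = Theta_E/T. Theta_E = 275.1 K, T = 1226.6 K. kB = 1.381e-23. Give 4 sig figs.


Step 1: x = Theta_E/T = 275.1/1226.6 = 0.2243
Step 2: x^2 = 0.0503
Step 3: exp(x) = 1.251
Step 4: c_v = 3*1.381e-23*0.0503*1.251/(1.251-1)^2 = 4.126e-23

4.126e-23


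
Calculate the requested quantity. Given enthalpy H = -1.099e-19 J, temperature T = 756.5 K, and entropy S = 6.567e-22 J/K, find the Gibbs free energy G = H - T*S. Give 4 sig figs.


Step 1: T*S = 756.5 * 6.567e-22 = 4.968e-19 J
Step 2: G = H - T*S = -1.099e-19 - 4.968e-19
Step 3: G = -6.067e-19 J

-6.067e-19


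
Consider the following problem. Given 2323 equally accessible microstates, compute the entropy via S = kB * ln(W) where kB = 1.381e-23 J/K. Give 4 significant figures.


Step 1: ln(W) = ln(2323) = 7.751
Step 2: S = kB * ln(W) = 1.381e-23 * 7.751
Step 3: S = 1.07e-22 J/K

1.07e-22


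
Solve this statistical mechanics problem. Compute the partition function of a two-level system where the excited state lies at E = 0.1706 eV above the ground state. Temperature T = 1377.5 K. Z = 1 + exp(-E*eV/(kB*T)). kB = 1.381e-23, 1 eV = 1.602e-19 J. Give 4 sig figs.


Step 1: Compute beta*E = E*eV/(kB*T) = 0.1706*1.602e-19/(1.381e-23*1377.5) = 1.437
Step 2: exp(-beta*E) = exp(-1.437) = 0.2377
Step 3: Z = 1 + 0.2377 = 1.238

1.238


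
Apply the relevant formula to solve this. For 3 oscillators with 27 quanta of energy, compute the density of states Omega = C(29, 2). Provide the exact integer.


Step 1: Use binomial coefficient C(29, 2)
Step 2: Numerator = 29! / 27!
Step 3: Denominator = 2!
Step 4: Omega = 406

406


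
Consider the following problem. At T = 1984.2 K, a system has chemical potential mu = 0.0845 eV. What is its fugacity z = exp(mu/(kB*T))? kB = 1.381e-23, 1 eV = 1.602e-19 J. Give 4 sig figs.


Step 1: Convert mu to Joules: 0.0845*1.602e-19 = 1.354e-20 J
Step 2: kB*T = 1.381e-23*1984.2 = 2.74e-20 J
Step 3: mu/(kB*T) = 0.494
Step 4: z = exp(0.494) = 1.639

1.639
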